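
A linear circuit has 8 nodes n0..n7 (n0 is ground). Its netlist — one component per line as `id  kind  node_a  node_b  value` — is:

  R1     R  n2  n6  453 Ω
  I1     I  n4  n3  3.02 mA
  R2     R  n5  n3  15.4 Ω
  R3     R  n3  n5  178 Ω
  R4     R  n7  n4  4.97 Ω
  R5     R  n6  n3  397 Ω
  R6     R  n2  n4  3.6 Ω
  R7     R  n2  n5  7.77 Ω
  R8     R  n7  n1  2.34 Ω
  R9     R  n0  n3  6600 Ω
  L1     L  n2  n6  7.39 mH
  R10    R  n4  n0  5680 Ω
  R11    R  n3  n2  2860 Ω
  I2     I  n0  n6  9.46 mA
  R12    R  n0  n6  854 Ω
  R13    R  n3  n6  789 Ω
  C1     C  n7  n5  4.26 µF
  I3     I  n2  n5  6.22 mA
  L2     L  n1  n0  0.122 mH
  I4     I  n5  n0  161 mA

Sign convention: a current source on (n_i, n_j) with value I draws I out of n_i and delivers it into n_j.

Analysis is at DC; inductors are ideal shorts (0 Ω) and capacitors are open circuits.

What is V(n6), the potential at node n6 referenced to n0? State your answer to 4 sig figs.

-1.616 V

Apply KCL at each of the 7 non-ground nodes and solve the resulting linear system.
Node n1: branches {R8, L2} → V_1 = 0.000
Node n2: branches {R1, R6, R7, L1, R11, I3} → V_2 = -1.616
Node n3: branches {I1, R2, R3, R5, R9, R11, R13} → V_3 = -2.650
Node n4: branches {I1, R4, R6, R10} → V_4 = -1.090
Node n5: branches {R2, R3, R7, C1, I3, I4} → V_5 = -2.759
Node n6: branches {R1, R5, L1, I2, R12, R13} → V_6 = -1.616
Node n7: branches {R4, R8, C1} → V_7 = -0.3488
Source currents: i(L1)=-0.007438, i(L2)=-0.1491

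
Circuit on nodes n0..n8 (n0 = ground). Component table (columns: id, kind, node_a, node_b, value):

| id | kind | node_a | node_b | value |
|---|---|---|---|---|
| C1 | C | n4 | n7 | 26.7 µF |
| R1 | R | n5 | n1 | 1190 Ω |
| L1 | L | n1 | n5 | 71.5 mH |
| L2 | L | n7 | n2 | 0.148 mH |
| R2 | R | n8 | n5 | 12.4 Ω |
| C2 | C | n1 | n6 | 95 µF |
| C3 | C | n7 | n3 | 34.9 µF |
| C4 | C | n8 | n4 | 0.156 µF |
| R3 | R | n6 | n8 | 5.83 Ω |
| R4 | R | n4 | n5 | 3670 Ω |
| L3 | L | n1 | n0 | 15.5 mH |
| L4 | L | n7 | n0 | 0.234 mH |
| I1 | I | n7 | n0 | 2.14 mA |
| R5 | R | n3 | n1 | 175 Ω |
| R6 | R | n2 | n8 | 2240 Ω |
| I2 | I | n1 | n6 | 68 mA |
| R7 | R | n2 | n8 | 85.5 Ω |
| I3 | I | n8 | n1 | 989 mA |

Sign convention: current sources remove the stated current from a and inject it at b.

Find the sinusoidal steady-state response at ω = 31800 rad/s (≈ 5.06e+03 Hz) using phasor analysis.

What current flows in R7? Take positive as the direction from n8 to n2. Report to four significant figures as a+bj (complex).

Element admittances at ω=31800 rad/s:
  Y(C1) = 0.000+0.8491j S between n4,n7
  Y(R1) = 0.0008403+0.000j S between n5,n1
  Y(L1) = 0.000-0.0004398j S between n1,n5
  Y(L2) = 0.000-0.2125j S between n7,n2
  Y(R2) = 0.08065+0.000j S between n8,n5
  Y(C2) = 0.000+3.021j S between n1,n6
  Y(C3) = 0.000+1.110j S between n7,n3
  Y(C4) = 0.000+0.004961j S between n8,n4
  Y(R3) = 0.1715+0.000j S between n6,n8
  Y(R4) = 0.0002725+0.000j S between n4,n5
  Y(L3) = 0.000-0.002029j S between n1,n0
  Y(L4) = 0.000-0.1344j S between n7,n0
  I1: injects 0.00214 A into n0 (from n7)
  Y(R5) = 0.005714+0.000j S between n3,n1
  Y(R6) = 0.0004464+0.000j S between n2,n8
  I2: injects 0.068 A into n6 (from n1)
  Y(R7) = 0.01170+0.000j S between n2,n8
  I3: injects 0.989 A into n1 (from n8)
Assemble and solve the 8×8 MNA system:
  V(n1)=3.914+0.6148j  V(n2)=-0.1154-0.1151j  V(n3)=-0.05569-0.04565j  V(n4)=-0.06828-0.01950j  V(n5)=-1.626+0.8352j  V(n6)=3.912+0.9102j  V(n7)=-0.05909-0.02521j  V(n8)=-1.688+0.8706j

-0.01839+0.01153j A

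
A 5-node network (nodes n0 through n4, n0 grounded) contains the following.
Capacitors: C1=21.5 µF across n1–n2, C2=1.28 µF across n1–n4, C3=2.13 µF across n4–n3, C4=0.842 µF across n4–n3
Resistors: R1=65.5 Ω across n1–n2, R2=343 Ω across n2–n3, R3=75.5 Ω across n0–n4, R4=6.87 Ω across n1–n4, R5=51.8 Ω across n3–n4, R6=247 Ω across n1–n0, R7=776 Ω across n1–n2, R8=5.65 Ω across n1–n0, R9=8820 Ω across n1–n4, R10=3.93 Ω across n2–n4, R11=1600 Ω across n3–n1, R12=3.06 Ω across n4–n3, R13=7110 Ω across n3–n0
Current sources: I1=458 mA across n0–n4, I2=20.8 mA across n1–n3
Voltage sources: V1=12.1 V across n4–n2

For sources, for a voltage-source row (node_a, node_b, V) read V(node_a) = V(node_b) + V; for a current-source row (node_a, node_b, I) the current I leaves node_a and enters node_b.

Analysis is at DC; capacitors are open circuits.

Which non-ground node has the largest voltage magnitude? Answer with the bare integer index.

Apply KCL at each of the 4 non-ground nodes and solve the resulting linear system.
Node n1: branches {C1, R1, C2, R4, R6, R7, R8, R9, R11, I2} → V_1 = 2.101
Node n2: branches {C1, R1, R2, R7, R10, V1} → V_2 = -6.305
Node n3: branches {R2, C3, C4, R5, R11, R12, R13, I2} → V_3 = 5.745
Node n4: branches {C2, R3, C3, R4, C4, R5, R9, R10, I1, R12, V1} → V_4 = 5.795
Source currents: i(V1)=-3.253

2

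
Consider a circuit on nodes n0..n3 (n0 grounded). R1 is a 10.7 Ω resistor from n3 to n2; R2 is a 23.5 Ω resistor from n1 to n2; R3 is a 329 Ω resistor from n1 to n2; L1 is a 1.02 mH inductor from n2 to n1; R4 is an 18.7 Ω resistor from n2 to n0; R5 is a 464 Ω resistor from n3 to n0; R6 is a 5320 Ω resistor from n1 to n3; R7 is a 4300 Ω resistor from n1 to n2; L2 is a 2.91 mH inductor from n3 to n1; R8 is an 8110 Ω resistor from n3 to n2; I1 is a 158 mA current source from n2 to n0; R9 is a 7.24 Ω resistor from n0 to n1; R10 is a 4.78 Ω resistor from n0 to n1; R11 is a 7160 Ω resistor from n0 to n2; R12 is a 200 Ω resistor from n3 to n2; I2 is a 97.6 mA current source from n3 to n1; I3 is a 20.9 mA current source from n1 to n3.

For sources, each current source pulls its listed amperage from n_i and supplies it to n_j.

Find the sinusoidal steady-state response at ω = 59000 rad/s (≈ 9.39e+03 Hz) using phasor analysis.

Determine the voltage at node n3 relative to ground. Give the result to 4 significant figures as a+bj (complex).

Apply KCL at each of the 3 non-ground nodes and solve the resulting linear system.
Node n1: branches {R2, R3, L1, R6, R7, L2, R9, R10, I2, I3} → V_1 = -0.09651+0.07571j
Node n2: branches {R1, R2, R3, L1, R4, R7, R8, I1, R11, R12} → V_2 = -2.206-0.4658j
Node n3: branches {R1, R5, R6, L2, R8, R12, I2, I3} → V_3 = -2.875-0.6152j

-2.875-0.6152j V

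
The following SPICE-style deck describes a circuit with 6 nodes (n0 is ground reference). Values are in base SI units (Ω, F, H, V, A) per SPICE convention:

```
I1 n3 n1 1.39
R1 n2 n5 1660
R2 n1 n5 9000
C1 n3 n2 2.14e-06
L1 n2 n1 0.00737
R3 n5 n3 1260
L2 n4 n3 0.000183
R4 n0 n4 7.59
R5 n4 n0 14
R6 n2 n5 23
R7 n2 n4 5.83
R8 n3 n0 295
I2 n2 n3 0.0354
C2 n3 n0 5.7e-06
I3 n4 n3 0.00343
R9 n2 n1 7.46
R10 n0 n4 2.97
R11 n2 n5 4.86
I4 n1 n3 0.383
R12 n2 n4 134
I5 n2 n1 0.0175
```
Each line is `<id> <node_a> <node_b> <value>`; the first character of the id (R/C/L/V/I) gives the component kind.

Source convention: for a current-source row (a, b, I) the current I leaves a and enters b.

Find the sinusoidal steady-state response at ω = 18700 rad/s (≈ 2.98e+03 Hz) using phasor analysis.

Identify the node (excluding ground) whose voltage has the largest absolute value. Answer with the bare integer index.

MNA unknowns: 5 node voltages V₁..V_5
I1: z[3]−=1.39, z[1]+=1.39
R1: Y=0.0006024+0.000j on G[2,5]
R2: Y=0.0001111+0.000j on G[1,5]
C1: Y=0.000+0.04002j on G[3,2]
L1: Y=0.000-0.007256j on G[2,1]
R3: Y=0.0007937+0.000j on G[5,3]
L2: Y=0.000-0.2922j on G[4,3]
R4: Y=0.1318+0.000j on G[0,4]
R5: Y=0.07143+0.000j on G[4,0]
R6: Y=0.04348+0.000j on G[2,5]
R7: Y=0.1715+0.000j on G[2,4]
R8: Y=0.003390+0.000j on G[3,0]
I2: z[2]−=0.0354, z[3]+=0.0354
C2: Y=0.000+0.1066j on G[3,0]
I3: z[4]−=0.00343, z[3]+=0.00343
R9: Y=0.1340+0.000j on G[2,1]
R10: Y=0.3367+0.000j on G[0,4]
R11: Y=0.2058+0.000j on G[2,5]
I4: z[1]−=0.383, z[3]+=0.383
R12: Y=0.007463+0.000j on G[2,4]
I5: z[2]−=0.0175, z[1]+=0.0175
solve → V1=12.87-0.8384j, V2=5.256-1.250j, V3=-3.419-4.764j, V4=-0.9191+0.7050j, V5=5.232-1.261j

1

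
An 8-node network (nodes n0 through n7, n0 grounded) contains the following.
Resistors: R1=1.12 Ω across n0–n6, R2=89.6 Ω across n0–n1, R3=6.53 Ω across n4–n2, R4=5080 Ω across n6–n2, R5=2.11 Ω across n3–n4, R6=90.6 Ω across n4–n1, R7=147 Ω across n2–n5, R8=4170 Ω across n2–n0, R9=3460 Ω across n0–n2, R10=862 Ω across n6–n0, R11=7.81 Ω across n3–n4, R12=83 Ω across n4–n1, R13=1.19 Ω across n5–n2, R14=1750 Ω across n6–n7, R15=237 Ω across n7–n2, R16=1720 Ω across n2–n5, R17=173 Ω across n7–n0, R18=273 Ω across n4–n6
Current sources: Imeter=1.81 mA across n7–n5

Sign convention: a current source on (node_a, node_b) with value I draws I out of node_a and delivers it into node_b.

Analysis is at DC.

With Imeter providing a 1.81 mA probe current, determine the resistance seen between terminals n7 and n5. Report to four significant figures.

R_eq = 122.2 Ω

Apply KCL at each of the 7 non-ground nodes and solve the resulting linear system.
Node n1: branches {R2, R6, R12} → V_1 = 0.04997
Node n2: branches {R3, R4, R7, R8, R9, R13, R15, R16} → V_2 = 0.07953
Node n3: branches {R5, R11} → V_3 = 0.07412
Node n4: branches {R3, R5, R6, R11, R12, R18} → V_4 = 0.07412
Node n5: branches {R7, R13, R16, Imeter} → V_5 = 0.08166
Node n6: branches {R1, R4, R10, R14, R18} → V_6 = 0.0002309
Node n7: branches {R14, R15, R17, Imeter} → V_7 = -0.1395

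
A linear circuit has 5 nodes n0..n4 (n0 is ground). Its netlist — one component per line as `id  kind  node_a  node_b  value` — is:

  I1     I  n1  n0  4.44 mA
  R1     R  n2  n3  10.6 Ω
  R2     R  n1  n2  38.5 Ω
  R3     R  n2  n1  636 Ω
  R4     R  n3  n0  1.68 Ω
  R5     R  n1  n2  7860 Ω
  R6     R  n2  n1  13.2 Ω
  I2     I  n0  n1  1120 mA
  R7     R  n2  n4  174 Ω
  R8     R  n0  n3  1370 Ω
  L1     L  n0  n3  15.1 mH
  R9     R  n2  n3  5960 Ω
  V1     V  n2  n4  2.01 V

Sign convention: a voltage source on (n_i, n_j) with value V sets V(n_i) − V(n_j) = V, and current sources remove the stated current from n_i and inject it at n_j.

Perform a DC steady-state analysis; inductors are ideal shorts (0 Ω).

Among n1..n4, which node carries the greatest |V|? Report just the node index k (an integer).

1

Apply KCL at each of the 4 non-ground nodes and solve the resulting linear system.
Node n1: branches {I1, R2, R3, R5, R6, I2} → V_1 = 22.59
Node n2: branches {R1, R2, R3, R5, R6, R7, R9, V1} → V_2 = 11.80
Node n3: branches {R1, R4, R8, L1, R9} → V_3 = 0.000
Node n4: branches {R7, V1} → V_4 = 9.794
Source currents: i(L1)=-1.116, i(V1)=-0.01155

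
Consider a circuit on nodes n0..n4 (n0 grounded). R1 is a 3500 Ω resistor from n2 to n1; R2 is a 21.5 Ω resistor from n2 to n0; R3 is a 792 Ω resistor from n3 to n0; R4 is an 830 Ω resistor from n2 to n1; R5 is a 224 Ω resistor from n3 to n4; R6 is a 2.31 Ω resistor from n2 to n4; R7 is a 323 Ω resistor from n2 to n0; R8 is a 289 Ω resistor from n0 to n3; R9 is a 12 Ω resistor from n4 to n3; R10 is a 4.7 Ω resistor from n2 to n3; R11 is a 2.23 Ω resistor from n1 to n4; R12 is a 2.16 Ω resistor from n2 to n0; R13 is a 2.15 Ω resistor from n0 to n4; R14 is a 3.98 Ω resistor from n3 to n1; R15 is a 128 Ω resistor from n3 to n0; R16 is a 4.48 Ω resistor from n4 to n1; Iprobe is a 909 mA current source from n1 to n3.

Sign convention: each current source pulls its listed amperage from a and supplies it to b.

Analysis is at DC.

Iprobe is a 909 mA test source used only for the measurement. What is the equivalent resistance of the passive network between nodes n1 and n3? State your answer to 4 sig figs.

Apply KCL at each of the 4 non-ground nodes and solve the resulting linear system.
Node n1: branches {R1, R4, R11, R14, R16, Iprobe} → V_1 = -0.7843
Node n2: branches {R1, R2, R4, R6, R7, R10, R12} → V_2 = 0.1576
Node n3: branches {R3, R5, R8, R9, R10, R14, R15, Iprobe} → V_3 = 1.289
Node n4: branches {R5, R6, R9, R11, R13, R16} → V_4 = -0.2084

R_eq = 2.280 Ω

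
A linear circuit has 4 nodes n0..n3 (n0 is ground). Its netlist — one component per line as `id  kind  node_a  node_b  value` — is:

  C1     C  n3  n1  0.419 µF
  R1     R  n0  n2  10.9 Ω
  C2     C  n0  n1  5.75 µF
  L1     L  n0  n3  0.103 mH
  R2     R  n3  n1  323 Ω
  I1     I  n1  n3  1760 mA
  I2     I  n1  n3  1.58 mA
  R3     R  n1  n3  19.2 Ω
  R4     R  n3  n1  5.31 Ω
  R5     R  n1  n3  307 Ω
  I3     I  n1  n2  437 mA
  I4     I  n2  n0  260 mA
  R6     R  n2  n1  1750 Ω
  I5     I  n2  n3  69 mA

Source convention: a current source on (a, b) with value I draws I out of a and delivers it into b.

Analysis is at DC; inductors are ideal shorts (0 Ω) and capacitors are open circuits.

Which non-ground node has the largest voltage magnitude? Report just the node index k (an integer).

MNA unknowns: 3 node voltages V₁..V_3 plus 1 source current (L1)
C1: Y=0.000 on G[3,1]
R1: Y=0.09174 on G[0,2]
C2: Y=0.000 on G[0,1]
L1: row V0−V3=0, i_L1 at 0,3
R2: Y=0.003096 on G[3,1]
I1: z[1]−=1.76, z[3]+=1.76
I2: z[1]−=0.00158, z[3]+=0.00158
R3: Y=0.05208 on G[1,3]
R4: Y=0.1883 on G[3,1]
R5: Y=0.003257 on G[1,3]
I3: z[1]−=0.437, z[2]+=0.437
I4: z[2]−=0.26, z[0]+=0.26
R6: Y=0.0005714 on G[2,1]
I5: z[2]−=0.069, z[3]+=0.069
solve → V1=-8.887, V2=1.115, V3=0.000
aux → i_L1=0.3623

1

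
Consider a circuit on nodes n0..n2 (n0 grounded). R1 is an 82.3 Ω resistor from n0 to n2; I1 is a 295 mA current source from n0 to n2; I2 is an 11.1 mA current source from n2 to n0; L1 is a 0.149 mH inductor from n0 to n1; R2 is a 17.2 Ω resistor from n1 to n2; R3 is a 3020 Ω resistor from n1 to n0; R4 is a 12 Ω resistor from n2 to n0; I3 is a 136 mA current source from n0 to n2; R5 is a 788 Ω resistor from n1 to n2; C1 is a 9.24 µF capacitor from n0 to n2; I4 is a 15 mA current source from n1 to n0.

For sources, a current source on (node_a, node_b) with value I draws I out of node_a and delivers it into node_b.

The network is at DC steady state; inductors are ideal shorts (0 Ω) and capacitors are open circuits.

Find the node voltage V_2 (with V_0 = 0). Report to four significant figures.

Element admittances at DC:
  Y(R1) = 0.01215 S between n0,n2
  I1: injects 0.295 A into n2 (from n0)
  I2: injects 0.0111 A into n0 (from n2)
  L1: short n0↔n1 (DC inductor)
  Y(R2) = 0.05814 S between n1,n2
  Y(R3) = 0.0003311 S between n1,n0
  Y(R4) = 0.08333 S between n2,n0
  I3: injects 0.136 A into n2 (from n0)
  Y(R5) = 0.001269 S between n1,n2
  Y(C1) = 0.000 S between n0,n2
  I4: injects 0.015 A into n0 (from n1)
Assemble and solve the 3×3 MNA system:
  V(n1)=0.000  V(n2)=2.711
  i(L1)=-0.1461

2.711 V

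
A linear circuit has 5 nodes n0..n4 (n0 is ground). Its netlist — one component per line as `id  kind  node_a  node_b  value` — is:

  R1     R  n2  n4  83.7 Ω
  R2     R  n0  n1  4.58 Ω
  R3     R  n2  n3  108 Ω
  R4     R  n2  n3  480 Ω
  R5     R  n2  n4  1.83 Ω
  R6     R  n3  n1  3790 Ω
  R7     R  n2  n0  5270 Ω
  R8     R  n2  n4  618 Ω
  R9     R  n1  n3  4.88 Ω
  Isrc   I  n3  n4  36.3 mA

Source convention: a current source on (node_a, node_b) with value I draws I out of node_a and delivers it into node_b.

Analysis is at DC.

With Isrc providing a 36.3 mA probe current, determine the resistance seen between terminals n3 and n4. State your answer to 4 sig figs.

Element admittances at DC:
  Y(R1) = 0.01195 S between n2,n4
  Y(R2) = 0.2183 S between n0,n1
  Y(R3) = 0.009259 S between n2,n3
  Y(R4) = 0.002083 S between n2,n3
  Y(R5) = 0.5464 S between n2,n4
  Y(R6) = 0.0002639 S between n3,n1
  Y(R7) = 0.0001898 S between n2,n0
  Y(R8) = 0.001618 S between n2,n4
  Y(R9) = 0.2049 S between n1,n3
  Isrc: injects 0.0363 A into n4 (from n3)
Assemble and solve the 4×4 MNA system:
  V(n1)=-0.002731  V(n2)=3.142  V(n3)=-0.005637  V(n4)=3.207

R_eq = 88.50 Ω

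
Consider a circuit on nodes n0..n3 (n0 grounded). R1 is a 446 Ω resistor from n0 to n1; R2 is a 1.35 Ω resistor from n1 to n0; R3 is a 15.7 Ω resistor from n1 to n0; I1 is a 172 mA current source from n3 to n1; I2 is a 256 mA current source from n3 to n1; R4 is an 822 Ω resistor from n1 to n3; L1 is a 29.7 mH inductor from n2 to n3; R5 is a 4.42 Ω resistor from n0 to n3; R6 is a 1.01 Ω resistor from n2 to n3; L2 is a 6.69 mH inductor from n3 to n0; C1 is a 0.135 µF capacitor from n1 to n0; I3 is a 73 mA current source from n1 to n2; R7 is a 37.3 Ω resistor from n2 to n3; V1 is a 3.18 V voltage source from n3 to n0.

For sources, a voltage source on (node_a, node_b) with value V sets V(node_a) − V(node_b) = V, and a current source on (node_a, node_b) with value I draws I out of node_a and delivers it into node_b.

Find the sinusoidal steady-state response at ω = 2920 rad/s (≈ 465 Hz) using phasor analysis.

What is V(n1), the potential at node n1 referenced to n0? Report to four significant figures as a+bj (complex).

Element admittances at ω=2920 rad/s:
  Y(R1) = 0.002242+0.000j S between n0,n1
  Y(R2) = 0.7407+0.000j S between n1,n0
  Y(R3) = 0.06369+0.000j S between n1,n0
  I1: injects 0.172 A into n1 (from n3)
  I2: injects 0.256 A into n1 (from n3)
  Y(R4) = 0.001217+0.000j S between n1,n3
  Y(L1) = 0.000-0.01153j S between n2,n3
  Y(R5) = 0.2262+0.000j S between n0,n3
  Y(R6) = 0.9901+0.000j S between n2,n3
  Y(L2) = 0.000-0.05119j S between n3,n0
  Y(C1) = 0.000+0.0003942j S between n1,n0
  I3: injects 0.073 A into n2 (from n1)
  Y(R7) = 0.02681+0.000j S between n2,n3
  V1: constraint V(n3)−V(n0) = 3.18
Assemble and solve the 4×4 MNA system:
  V(n1)=0.4442-0.0002167j  V(n2)=3.252+0.0008139j  V(n3)=3.180+0.000j
  i(V1)=-1.078+0.1628j

0.4442-0.0002167j V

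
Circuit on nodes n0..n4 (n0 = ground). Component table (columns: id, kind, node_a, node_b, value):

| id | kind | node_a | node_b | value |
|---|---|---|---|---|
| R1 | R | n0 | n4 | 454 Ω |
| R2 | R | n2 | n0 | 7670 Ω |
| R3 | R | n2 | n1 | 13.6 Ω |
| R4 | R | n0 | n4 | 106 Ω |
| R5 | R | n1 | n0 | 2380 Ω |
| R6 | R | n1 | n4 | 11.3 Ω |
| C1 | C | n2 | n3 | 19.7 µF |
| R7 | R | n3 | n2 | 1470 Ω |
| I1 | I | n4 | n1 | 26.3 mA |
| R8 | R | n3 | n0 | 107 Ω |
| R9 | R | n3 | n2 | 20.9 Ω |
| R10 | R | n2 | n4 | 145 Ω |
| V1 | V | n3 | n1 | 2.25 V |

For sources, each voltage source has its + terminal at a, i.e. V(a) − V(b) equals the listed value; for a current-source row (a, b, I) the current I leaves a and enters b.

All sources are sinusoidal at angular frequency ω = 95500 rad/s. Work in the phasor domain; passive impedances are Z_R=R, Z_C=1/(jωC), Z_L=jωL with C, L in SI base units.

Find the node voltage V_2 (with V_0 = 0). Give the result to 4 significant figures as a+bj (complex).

1.250+0.09164j V

Element admittances at ω=95500 rad/s:
  Y(R1) = 0.002203+0.000j S between n0,n4
  Y(R2) = 0.0001304+0.000j S between n2,n0
  Y(R3) = 0.07353+0.000j S between n2,n1
  Y(R4) = 0.009434+0.000j S between n0,n4
  Y(R5) = 0.0004202+0.000j S between n1,n0
  Y(R6) = 0.08850+0.000j S between n1,n4
  Y(C1) = 0.000+1.881j S between n2,n3
  Y(R7) = 0.0006803+0.000j S between n3,n2
  I1: injects 0.0263 A into n1 (from n4)
  Y(R8) = 0.009346+0.000j S between n3,n0
  Y(R9) = 0.04785+0.000j S between n3,n2
  Y(R10) = 0.006897+0.000j S between n2,n4
  V1: constraint V(n3)−V(n1) = 2.25
Assemble and solve the 5×5 MNA system:
  V(n1)=-0.9939-0.004160j  V(n2)=1.250+0.09164j  V(n3)=1.256-0.004160j  V(n4)=-0.9870+0.002465j
  i(V1)=-0.1923-0.007632j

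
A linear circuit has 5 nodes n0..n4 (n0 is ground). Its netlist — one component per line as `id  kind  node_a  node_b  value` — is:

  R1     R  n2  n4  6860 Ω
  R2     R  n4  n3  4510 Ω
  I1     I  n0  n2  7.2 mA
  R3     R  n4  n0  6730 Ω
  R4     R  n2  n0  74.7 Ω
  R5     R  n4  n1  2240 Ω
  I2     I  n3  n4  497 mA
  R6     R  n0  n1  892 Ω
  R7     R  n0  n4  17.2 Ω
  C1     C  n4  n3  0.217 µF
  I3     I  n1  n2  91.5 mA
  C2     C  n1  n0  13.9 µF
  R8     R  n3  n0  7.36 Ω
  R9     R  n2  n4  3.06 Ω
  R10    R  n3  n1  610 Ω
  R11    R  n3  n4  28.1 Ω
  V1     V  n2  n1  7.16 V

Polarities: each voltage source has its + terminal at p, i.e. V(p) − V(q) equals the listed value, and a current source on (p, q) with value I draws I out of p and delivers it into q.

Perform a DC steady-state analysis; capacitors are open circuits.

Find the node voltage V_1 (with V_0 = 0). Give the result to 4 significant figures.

-3.203 V

MNA unknowns: 4 node voltages V₁..V_4 plus 1 source current (V1)
R1: Y=0.0001458 on G[2,4]
R2: Y=0.0002217 on G[4,3]
I1: z[0]−=0.0072, z[2]+=0.0072
R3: Y=0.0001486 on G[4,0]
R4: Y=0.01339 on G[2,0]
R5: Y=0.0004464 on G[4,1]
I2: z[3]−=0.497, z[4]+=0.497
R6: Y=0.001121 on G[0,1]
R7: Y=0.05814 on G[0,4]
C1: Y=0.000 on G[4,3]
I3: z[1]−=0.0915, z[2]+=0.0915
C2: Y=0.000 on G[1,0]
R8: Y=0.1359 on G[3,0]
R9: Y=0.3268 on G[2,4]
R10: Y=0.001639 on G[3,1]
R11: Y=0.03559 on G[3,4]
V1: row V2−V1=7.16, i_V1 at 2,1
solve → V1=-3.203, V2=3.957, V3=-2.057, V4=4.071
aux → i_V1=0.08278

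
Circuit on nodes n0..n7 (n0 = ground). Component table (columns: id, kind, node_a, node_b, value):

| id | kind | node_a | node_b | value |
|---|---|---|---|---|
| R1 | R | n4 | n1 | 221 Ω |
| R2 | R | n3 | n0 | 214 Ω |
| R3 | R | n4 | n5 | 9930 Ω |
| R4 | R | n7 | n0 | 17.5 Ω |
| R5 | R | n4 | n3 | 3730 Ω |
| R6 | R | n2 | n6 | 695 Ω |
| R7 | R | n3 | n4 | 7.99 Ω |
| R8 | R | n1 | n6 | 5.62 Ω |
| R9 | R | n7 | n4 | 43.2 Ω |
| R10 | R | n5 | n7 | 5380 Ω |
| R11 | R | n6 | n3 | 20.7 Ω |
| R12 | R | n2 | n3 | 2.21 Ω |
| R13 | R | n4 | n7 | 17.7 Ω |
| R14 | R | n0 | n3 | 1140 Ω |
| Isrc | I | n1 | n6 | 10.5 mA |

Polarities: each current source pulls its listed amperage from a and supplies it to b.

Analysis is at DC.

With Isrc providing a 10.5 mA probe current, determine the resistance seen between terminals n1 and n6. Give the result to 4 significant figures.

R_eq = 5.496 Ω

Apply KCL at each of the 7 non-ground nodes and solve the resulting linear system.
Node n1: branches {R1, R8, Isrc} → V_1 = -0.05152
Node n2: branches {R6, R12} → V_2 = 0.001542
Node n3: branches {R2, R5, R7, R11, R12, R14} → V_3 = 0.001527
Node n4: branches {R1, R3, R5, R7, R9, R13} → V_4 = -0.0002547
Node n5: branches {R3, R10} → V_5 = -0.0001857
Node n6: branches {R6, R8, R11, Isrc} → V_6 = 0.006190
Node n7: branches {R4, R9, R10, R13} → V_7 = -0.0001483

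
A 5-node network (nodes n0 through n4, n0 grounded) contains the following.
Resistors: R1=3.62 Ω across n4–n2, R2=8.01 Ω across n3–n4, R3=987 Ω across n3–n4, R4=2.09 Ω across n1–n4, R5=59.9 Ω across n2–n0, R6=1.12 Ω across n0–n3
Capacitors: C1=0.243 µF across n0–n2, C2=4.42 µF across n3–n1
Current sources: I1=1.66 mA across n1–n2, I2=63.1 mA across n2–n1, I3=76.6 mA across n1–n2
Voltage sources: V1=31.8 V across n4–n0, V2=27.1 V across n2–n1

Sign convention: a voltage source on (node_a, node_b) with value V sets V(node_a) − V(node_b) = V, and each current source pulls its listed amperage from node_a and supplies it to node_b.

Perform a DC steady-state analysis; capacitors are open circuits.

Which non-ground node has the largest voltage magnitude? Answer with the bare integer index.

2

MNA unknowns: 4 node voltages V₁..V_4 plus 2 source currents (V1, V2)
R1: Y=0.2762 on G[4,2]
C1: Y=0.000 on G[0,2]
R2: Y=0.1248 on G[3,4]
R3: Y=0.001013 on G[3,4]
C2: Y=0.000 on G[3,1]
R4: Y=0.4785 on G[1,4]
I1: z[1]−=0.00166, z[2]+=0.00166
I2: z[2]−=0.0631, z[1]+=0.0631
R5: Y=0.01669 on G[2,0]
I3: z[1]−=0.0766, z[2]+=0.0766
R6: Y=0.8929 on G[0,3]
V1: row V4−V0=31.8, i_V1 at 4,0
V2: row V2−V1=27.1, i_V2 at 2,1
solve → V1=20.82, V2=47.92, V3=3.929, V4=31.80
aux → i_V1=-4.308, i_V2=-5.238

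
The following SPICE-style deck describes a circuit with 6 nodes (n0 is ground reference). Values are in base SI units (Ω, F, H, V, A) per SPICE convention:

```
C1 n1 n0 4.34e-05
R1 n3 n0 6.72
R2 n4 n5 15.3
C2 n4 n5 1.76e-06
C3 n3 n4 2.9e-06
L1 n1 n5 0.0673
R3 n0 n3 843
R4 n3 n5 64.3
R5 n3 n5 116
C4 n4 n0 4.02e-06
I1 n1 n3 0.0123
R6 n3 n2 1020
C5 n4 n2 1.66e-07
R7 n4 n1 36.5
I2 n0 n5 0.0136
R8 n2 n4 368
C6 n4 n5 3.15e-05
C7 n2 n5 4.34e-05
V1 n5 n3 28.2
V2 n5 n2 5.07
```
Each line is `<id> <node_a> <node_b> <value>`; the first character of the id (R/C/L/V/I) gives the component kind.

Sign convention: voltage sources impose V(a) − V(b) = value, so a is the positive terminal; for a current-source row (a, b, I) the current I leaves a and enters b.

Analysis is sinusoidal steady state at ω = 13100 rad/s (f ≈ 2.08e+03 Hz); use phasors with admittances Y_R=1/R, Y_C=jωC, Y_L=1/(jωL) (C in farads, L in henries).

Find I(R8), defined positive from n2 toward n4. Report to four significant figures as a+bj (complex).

-0.002095-0.002831j A

Apply KCL at each of the 5 non-ground nodes and solve the resulting linear system.
Node n1: branches {C1, L1, I1, R7} → V_1 = -0.2318-0.8928j
Node n2: branches {R6, C5, R8, C7, V2} → V_2 = 18.18-5.773j
Node n3: branches {R1, C3, R3, R4, R5, I1, R6, V1} → V_3 = -4.955-5.773j
Node n4: branches {R2, C2, C3, C4, C5, R7, R8, C6} → V_4 = 18.95-4.731j
Node n5: branches {R2, C2, L1, R4, R5, I2, C6, C7, V1, V2} → V_5 = 23.25-5.773j
Source currents: i(V1)=-1.420-1.774j, i(V2)=0.02285-2.887j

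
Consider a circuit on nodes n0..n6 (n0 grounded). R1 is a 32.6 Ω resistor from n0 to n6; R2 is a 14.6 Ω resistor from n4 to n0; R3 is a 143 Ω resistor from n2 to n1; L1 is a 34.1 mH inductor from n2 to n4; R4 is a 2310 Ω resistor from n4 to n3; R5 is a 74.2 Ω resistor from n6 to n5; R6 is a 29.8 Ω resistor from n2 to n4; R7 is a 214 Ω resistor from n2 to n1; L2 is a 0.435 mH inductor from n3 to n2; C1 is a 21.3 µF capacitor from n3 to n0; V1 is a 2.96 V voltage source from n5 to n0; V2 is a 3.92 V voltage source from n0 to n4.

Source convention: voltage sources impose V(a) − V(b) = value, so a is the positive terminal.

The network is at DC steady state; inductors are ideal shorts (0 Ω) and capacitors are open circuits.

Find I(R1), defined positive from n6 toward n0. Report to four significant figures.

Apply KCL at each of the 6 non-ground nodes and solve the resulting linear system.
Node n1: branches {R3, R7} → V_1 = -3.920
Node n2: branches {R3, L1, R6, R7, L2} → V_2 = -3.920
Node n3: branches {R4, L2, C1} → V_3 = -3.920
Node n4: branches {R2, L1, R4, R6, V2} → V_4 = -3.920
Node n5: branches {R5, V1} → V_5 = 2.960
Node n6: branches {R1, R5} → V_6 = 0.9035
Source currents: i(L1)=0.000, i(L2)=0.000, i(V1)=-0.02772, i(V2)=-0.2685

0.02772 A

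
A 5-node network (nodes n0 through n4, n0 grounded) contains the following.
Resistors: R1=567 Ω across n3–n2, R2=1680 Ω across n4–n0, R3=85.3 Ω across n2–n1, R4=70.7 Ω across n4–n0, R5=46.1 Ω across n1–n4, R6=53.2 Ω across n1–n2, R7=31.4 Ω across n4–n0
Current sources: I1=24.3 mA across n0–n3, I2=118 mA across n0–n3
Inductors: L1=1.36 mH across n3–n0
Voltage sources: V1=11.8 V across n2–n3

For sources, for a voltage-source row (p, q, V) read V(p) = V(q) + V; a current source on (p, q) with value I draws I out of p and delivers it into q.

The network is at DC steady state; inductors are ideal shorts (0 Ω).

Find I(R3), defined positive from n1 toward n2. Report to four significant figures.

-0.04518 A

Element admittances at DC:
  Y(R1) = 0.001764 S between n3,n2
  Y(R2) = 0.0005952 S between n4,n0
  Y(R3) = 0.01172 S between n2,n1
  I1: injects 0.0243 A into n3 (from n0)
  Y(R4) = 0.01414 S between n4,n0
  Y(R5) = 0.02169 S between n1,n4
  Y(R6) = 0.01880 S between n1,n2
  I2: injects 0.118 A into n3 (from n0)
  Y(R7) = 0.03185 S between n4,n0
  L1: short n3↔n0 (DC inductor)
  V1: constraint V(n2)−V(n3) = 11.8
Assemble and solve the 6×6 MNA system:
  V(n1)=7.946  V(n2)=11.80  V(n3)=0.000  V(n4)=2.525
  i(L1)=0.02469  i(V1)=-0.1384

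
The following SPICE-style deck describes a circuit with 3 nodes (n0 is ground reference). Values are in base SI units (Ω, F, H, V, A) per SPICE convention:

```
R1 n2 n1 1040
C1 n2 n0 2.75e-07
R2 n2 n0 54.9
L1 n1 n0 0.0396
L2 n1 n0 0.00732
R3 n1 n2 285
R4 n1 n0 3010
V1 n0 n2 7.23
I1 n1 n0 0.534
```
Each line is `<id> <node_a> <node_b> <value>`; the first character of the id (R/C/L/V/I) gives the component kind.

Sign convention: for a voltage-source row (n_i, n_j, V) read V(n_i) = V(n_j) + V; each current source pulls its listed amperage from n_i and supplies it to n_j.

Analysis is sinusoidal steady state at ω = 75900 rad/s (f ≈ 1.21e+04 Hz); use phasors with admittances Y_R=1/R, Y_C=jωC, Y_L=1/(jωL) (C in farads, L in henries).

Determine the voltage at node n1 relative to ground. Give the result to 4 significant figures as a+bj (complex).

-98.50-43.74j V

MNA unknowns: 2 node voltages V₁..V_2 plus 1 source current (V1)
R1: Y=0.0009615+0.000j on G[2,1]
C1: Y=0.000+0.02087j on G[2,0]
R2: Y=0.01821+0.000j on G[2,0]
L1: Y=0.000-0.0003327j on G[1,0]
L2: Y=0.000-0.001800j on G[1,0]
R3: Y=0.003509+0.000j on G[1,2]
R4: Y=0.0003322+0.000j on G[1,0]
V1: row V0−V2=7.23, i_V1 at 0,2
I1: z[1]−=0.534, z[0]+=0.534
solve → V1=-98.50-43.74j, V2=-7.230+0.000j
aux → i_V1=0.2763+0.04462j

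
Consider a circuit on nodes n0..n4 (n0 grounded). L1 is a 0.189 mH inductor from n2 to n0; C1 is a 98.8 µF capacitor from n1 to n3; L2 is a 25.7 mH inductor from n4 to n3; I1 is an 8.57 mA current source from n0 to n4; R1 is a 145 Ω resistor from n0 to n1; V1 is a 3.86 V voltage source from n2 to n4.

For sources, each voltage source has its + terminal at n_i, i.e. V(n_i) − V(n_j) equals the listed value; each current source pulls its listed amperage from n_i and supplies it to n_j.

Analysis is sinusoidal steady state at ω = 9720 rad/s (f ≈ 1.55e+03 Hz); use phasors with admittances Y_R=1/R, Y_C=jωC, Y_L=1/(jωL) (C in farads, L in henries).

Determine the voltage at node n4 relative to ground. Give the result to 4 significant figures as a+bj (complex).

-3.839+0.02792j V

Apply KCL at each of the 4 non-ground nodes and solve the resulting linear system.
Node n1: branches {C1, R1} → V_1 = -0.9613+1.677j
Node n2: branches {L1, V1} → V_2 = 0.02125+0.02792j
Node n3: branches {C1, L2} → V_3 = -0.9493+1.684j
Node n4: branches {L2, I1, V1} → V_4 = -3.839+0.02792j
Source currents: i(V1)=-0.01520+0.01157j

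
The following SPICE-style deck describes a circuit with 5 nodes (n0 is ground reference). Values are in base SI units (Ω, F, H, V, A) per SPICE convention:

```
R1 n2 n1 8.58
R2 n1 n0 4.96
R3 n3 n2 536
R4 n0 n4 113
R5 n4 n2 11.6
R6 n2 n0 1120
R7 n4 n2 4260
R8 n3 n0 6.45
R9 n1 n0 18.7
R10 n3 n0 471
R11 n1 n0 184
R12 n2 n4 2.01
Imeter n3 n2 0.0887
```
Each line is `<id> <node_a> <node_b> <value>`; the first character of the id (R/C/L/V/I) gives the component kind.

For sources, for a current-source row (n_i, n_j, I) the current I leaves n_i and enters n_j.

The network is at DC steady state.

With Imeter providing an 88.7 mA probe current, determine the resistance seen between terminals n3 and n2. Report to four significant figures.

MNA unknowns: 4 node voltages V₁..V_4
R1: Y=0.1166 on G[2,1]
R2: Y=0.2016 on G[1,0]
R3: Y=0.001866 on G[3,2]
R4: Y=0.008850 on G[0,4]
R5: Y=0.08621 on G[4,2]
R6: Y=0.0008929 on G[2,0]
R7: Y=0.0002347 on G[4,2]
R8: Y=0.1550 on G[3,0]
R9: Y=0.05348 on G[1,0]
R10: Y=0.002123 on G[3,0]
R11: Y=0.005435 on G[1,0]
R12: Y=0.4975 on G[2,4]
Imeter: z[3]−=0.0887, z[2]+=0.0887
solve → V1=0.2946, V2=0.9530, V3=-0.5466, V4=0.9388

R_eq = 16.91 Ω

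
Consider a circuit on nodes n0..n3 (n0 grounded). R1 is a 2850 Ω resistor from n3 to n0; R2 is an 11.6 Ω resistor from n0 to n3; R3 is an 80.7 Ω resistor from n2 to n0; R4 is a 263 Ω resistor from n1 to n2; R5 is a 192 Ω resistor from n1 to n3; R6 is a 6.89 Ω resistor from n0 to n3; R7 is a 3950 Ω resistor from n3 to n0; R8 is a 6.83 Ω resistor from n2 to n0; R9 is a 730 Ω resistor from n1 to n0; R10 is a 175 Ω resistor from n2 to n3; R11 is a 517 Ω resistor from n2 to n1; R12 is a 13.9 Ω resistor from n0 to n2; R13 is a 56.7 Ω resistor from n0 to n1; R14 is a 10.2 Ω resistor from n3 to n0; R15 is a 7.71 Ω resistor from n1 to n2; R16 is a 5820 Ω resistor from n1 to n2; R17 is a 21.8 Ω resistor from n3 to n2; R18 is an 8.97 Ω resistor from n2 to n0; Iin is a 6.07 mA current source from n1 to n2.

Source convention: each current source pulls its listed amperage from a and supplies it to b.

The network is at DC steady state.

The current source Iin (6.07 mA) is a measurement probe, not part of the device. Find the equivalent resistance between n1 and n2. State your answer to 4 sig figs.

R_eq = 6.313 Ω

MNA unknowns: 3 node voltages V₁..V_3
R1: Y=0.0003509 on G[3,0]
R2: Y=0.08621 on G[0,3]
R3: Y=0.01239 on G[2,0]
R4: Y=0.003802 on G[1,2]
R5: Y=0.005208 on G[1,3]
R6: Y=0.1451 on G[0,3]
R7: Y=0.0002532 on G[3,0]
R8: Y=0.1464 on G[2,0]
R9: Y=0.001370 on G[1,0]
R10: Y=0.005714 on G[2,3]
R11: Y=0.001934 on G[2,1]
R12: Y=0.07194 on G[0,2]
R13: Y=0.01764 on G[0,1]
R14: Y=0.09804 on G[3,0]
R15: Y=0.1297 on G[1,2]
R16: Y=0.0001718 on G[1,2]
R17: Y=0.04587 on G[3,2]
R18: Y=0.1115 on G[2,0]
Iin: z[1]−=0.00607, z[2]+=0.00607
solve → V1=-0.03612, V2=0.002193, V3=-0.0001939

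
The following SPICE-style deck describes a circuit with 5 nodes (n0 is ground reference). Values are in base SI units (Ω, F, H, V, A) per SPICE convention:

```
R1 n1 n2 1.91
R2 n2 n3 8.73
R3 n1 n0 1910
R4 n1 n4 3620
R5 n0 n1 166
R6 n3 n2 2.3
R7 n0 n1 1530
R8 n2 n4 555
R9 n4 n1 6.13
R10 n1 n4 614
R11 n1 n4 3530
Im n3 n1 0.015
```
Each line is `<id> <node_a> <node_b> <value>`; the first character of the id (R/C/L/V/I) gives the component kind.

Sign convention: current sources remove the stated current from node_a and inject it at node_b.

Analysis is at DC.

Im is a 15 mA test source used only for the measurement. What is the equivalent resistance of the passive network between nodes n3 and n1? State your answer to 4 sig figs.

R_eq = 3.724 Ω

Apply KCL at each of the 4 non-ground nodes and solve the resulting linear system.
Node n1: branches {R1, R3, R4, R5, R7, R9, R10, R11, Im} → V_1 = 0.000
Node n2: branches {R1, R2, R6, R8} → V_2 = -0.02855
Node n3: branches {R2, R6, Im} → V_3 = -0.05586
Node n4: branches {R4, R8, R9, R10, R11} → V_4 = -0.0003078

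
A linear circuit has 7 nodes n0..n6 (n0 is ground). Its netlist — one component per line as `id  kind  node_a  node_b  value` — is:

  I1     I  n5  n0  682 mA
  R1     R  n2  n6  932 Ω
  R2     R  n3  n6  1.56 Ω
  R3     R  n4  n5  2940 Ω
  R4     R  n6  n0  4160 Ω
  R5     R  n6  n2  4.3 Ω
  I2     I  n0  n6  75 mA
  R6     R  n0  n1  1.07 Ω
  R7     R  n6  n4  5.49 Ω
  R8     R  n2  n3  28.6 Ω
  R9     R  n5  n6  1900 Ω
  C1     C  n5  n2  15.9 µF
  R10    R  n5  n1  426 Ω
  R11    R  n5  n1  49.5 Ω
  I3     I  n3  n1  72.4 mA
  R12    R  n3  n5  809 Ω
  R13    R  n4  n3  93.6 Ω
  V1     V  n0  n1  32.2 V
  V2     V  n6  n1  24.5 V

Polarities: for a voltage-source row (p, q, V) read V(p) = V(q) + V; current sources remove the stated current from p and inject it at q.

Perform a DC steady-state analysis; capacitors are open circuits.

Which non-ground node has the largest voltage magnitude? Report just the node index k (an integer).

5

MNA unknowns: 6 node voltages V₁..V_6 plus 2 source currents (V1, V2)
I1: z[5]−=0.682, z[0]+=0.682
R1: Y=0.001073 on G[2,6]
R2: Y=0.6410 on G[3,6]
R3: Y=0.0003401 on G[4,5]
R4: Y=0.0002404 on G[6,0]
R5: Y=0.2326 on G[6,2]
I2: z[0]−=0.075, z[6]+=0.075
R6: Y=0.9346 on G[0,1]
R7: Y=0.1821 on G[6,4]
R8: Y=0.03497 on G[2,3]
R9: Y=0.0005263 on G[5,6]
C1: Y=0.000 on G[5,2]
R10: Y=0.002347 on G[5,1]
R11: Y=0.02020 on G[5,1]
I3: z[3]−=0.0724, z[1]+=0.0724
R12: Y=0.001236 on G[3,5]
R13: Y=0.01068 on G[4,3]
V1: row V0−V1=32.2, i_V1 at 0,1
V2: row V6−V1=24.5, i_V2 at 6,1
solve → V1=-32.20, V2=-7.726, V3=-7.898, V4=-7.799, V5=-57.79, V6=-7.700
aux → i_V1=-29.49, i_V2=-0.1006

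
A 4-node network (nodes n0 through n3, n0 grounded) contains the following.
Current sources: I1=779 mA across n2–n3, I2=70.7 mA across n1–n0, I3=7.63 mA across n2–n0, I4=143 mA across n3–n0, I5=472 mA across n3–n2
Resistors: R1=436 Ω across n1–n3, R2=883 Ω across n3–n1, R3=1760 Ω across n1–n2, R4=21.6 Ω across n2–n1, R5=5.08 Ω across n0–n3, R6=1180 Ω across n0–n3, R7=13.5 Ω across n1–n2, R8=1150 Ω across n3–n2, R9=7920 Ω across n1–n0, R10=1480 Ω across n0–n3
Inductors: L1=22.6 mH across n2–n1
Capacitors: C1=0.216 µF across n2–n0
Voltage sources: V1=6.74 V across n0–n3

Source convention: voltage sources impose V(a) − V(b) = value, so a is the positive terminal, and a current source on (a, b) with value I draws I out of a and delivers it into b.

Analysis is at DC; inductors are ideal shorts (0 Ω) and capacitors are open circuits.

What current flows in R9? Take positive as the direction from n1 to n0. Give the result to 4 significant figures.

-0.01183 A

Element admittances at DC:
  I1: injects 0.779 A into n3 (from n2)
  Y(R1) = 0.002294 S between n1,n3
  Y(R2) = 0.001133 S between n3,n1
  I2: injects 0.0707 A into n0 (from n1)
  Y(R3) = 0.0005682 S between n1,n2
  I3: injects 0.00763 A into n0 (from n2)
  L1: short n2↔n1 (DC inductor)
  Y(R4) = 0.04630 S between n2,n1
  Y(C1) = 0.000 S between n2,n0
  Y(R5) = 0.1969 S between n0,n3
  I4: injects 0.143 A into n0 (from n3)
  Y(R6) = 0.0008475 S between n0,n3
  Y(R7) = 0.07407 S between n1,n2
  Y(R8) = 0.0008696 S between n3,n2
  Y(R9) = 0.0001263 S between n1,n0
  Y(R10) = 0.0006757 S between n0,n3
  I5: injects 0.472 A into n2 (from n3)
  V1: constraint V(n0)−V(n3) = 6.74
Assemble and solve the 5×5 MNA system:
  V(n1)=-93.69  V(n2)=-93.69  V(n3)=-6.740
  i(L1)=-0.2390  i(V1)=-1.128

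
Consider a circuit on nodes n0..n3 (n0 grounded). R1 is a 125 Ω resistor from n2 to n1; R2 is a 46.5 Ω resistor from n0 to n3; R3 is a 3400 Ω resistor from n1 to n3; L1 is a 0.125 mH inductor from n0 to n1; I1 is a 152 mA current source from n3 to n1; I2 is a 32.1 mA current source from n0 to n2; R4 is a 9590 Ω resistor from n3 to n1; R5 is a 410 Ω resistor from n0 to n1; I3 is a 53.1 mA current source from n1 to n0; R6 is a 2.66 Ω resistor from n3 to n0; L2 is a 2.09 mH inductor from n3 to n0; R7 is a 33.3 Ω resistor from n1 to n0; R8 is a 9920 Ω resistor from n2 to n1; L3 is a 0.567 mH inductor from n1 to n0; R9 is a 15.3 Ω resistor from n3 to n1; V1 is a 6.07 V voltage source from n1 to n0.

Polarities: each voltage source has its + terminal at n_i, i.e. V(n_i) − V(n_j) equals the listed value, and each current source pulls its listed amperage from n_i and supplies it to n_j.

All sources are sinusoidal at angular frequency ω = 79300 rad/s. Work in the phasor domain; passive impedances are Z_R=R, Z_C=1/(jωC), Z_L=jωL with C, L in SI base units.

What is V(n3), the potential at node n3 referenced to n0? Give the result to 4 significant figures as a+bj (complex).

0.5335+0.006949j V

Apply KCL at each of the 3 non-ground nodes and solve the resulting linear system.
Node n1: branches {R1, R3, L1, I1, R4, R5, I3, R7, R8, L3, R9, V1} → V_1 = 6.070+0.000j
Node n2: branches {R1, I2, R8} → V_2 = 10.03+0.000j
Node n3: branches {R2, R3, I1, R4, R6, L2, R9} → V_3 = 0.5335+0.006949j
Source currents: i(V1)=-0.4302+0.7478j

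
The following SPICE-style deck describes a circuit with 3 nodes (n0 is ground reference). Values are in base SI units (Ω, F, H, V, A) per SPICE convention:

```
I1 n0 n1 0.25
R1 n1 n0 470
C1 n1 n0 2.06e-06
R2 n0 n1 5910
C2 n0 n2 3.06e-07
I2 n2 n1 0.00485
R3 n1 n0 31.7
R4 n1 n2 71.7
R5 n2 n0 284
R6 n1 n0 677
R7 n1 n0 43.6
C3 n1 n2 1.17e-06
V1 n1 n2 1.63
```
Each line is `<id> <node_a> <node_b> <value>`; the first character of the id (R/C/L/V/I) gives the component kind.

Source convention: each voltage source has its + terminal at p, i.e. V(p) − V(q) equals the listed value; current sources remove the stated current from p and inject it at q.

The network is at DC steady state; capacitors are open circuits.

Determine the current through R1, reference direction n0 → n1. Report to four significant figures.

Apply KCL at each of the 2 non-ground nodes and solve the resulting linear system.
Node n1: branches {I1, R1, C1, R2, I2, R3, R4, R6, R7, C3, V1} → V_1 = 4.140
Node n2: branches {C2, I2, R4, R5, C3, V1} → V_2 = 2.510
Source currents: i(V1)=-0.009046

-0.008808 A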